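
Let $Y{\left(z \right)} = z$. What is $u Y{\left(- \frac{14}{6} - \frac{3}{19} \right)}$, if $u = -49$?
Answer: $\frac{6958}{57} \approx 122.07$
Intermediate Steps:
$u Y{\left(- \frac{14}{6} - \frac{3}{19} \right)} = - 49 \left(- \frac{14}{6} - \frac{3}{19}\right) = - 49 \left(\left(-14\right) \frac{1}{6} - \frac{3}{19}\right) = - 49 \left(- \frac{7}{3} - \frac{3}{19}\right) = \left(-49\right) \left(- \frac{142}{57}\right) = \frac{6958}{57}$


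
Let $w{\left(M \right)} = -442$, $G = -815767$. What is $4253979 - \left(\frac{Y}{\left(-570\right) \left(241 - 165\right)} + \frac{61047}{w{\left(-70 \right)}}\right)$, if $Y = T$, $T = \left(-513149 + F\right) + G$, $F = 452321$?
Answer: $\frac{479147439793}{112632} \approx 4.2541 \cdot 10^{6}$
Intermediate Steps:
$T = -876595$ ($T = \left(-513149 + 452321\right) - 815767 = -60828 - 815767 = -876595$)
$Y = -876595$
$4253979 - \left(\frac{Y}{\left(-570\right) \left(241 - 165\right)} + \frac{61047}{w{\left(-70 \right)}}\right) = 4253979 - \left(- \frac{876595}{\left(-570\right) \left(241 - 165\right)} + \frac{61047}{-442}\right) = 4253979 - \left(- \frac{876595}{\left(-570\right) 76} + 61047 \left(- \frac{1}{442}\right)\right) = 4253979 - \left(- \frac{876595}{-43320} - \frac{3591}{26}\right) = 4253979 - \left(\left(-876595\right) \left(- \frac{1}{43320}\right) - \frac{3591}{26}\right) = 4253979 - \left(\frac{175319}{8664} - \frac{3591}{26}\right) = 4253979 - - \frac{13277065}{112632} = 4253979 + \frac{13277065}{112632} = \frac{479147439793}{112632}$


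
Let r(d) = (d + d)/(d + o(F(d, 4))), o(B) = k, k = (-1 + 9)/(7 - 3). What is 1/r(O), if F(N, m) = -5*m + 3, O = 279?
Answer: 281/558 ≈ 0.50358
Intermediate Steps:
F(N, m) = 3 - 5*m
k = 2 (k = 8/4 = 8*(1/4) = 2)
o(B) = 2
r(d) = 2*d/(2 + d) (r(d) = (d + d)/(d + 2) = (2*d)/(2 + d) = 2*d/(2 + d))
1/r(O) = 1/(2*279/(2 + 279)) = 1/(2*279/281) = 1/(2*279*(1/281)) = 1/(558/281) = 281/558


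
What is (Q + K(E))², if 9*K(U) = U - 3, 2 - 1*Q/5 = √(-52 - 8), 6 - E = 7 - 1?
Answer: (29 - 30*I*√15)²/9 ≈ -1406.6 - 748.78*I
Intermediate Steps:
E = 0 (E = 6 - (7 - 1) = 6 - 1*6 = 6 - 6 = 0)
Q = 10 - 10*I*√15 (Q = 10 - 5*√(-52 - 8) = 10 - 10*I*√15 ≈ 10.0 - 38.73*I)
K(U) = -⅓ + U/9 (K(U) = (U - 3)/9 = (-3 + U)/9 = -⅓ + U/9)
(Q + K(E))² = ((10 - 10*I*√15) + (-⅓ + (⅑)*0))² = ((10 - 10*I*√15) + (-⅓ + 0))² = ((10 - 10*I*√15) - ⅓)² = (29/3 - 10*I*√15)²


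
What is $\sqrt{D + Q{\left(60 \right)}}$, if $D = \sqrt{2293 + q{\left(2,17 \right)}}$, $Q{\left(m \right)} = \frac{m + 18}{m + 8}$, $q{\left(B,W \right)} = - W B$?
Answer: $\frac{\sqrt{1326 + 3468 \sqrt{251}}}{34} \approx 6.9768$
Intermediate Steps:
$q{\left(B,W \right)} = - B W$
$Q{\left(m \right)} = \frac{18 + m}{8 + m}$
$D = 3 \sqrt{251}$ ($D = \sqrt{2293 - 2 \cdot 17} = \sqrt{2293 - 34} = \sqrt{2259} = 3 \sqrt{251} \approx 47.529$)
$\sqrt{D + Q{\left(60 \right)}} = \sqrt{3 \sqrt{251} + \frac{18 + 60}{8 + 60}} = \sqrt{3 \sqrt{251} + \frac{1}{68} \cdot 78} = \sqrt{3 \sqrt{251} + \frac{39}{34}} = \sqrt{\frac{39}{34} + 3 \sqrt{251}}$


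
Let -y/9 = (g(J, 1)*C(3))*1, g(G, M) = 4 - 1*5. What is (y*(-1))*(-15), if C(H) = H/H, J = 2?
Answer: 135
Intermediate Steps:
C(H) = 1
g(G, M) = -1 (g(G, M) = 4 - 5 = -1)
y = 9 (y = -9*(-1*1) = -(-9) = -9*(-1) = 9)
(y*(-1))*(-15) = (9*(-1))*(-15) = -9*(-15) = 135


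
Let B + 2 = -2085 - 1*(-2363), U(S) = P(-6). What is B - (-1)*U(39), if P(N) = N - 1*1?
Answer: 269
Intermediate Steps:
P(N) = -1 + N (P(N) = N - 1 = -1 + N)
U(S) = -7 (U(S) = -1 - 6 = -7)
B = 276 (B = -2 + (-2085 - 1*(-2363)) = -2 + (-2085 + 2363) = -2 + 278 = 276)
B - (-1)*U(39) = 276 - (-1)*(-7) = 276 - 1*7 = 276 - 7 = 269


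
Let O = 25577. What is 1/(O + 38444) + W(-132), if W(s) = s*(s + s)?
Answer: 2231003809/64021 ≈ 34848.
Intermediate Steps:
W(s) = 2*s**2 (W(s) = s*(2*s) = 2*s**2)
1/(O + 38444) + W(-132) = 1/(25577 + 38444) + 2*(-132)**2 = 1/64021 + 2*17424 = 1/64021 + 34848 = 2231003809/64021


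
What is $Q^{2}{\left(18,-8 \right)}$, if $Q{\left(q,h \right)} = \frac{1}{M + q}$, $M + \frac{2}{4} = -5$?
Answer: $\frac{4}{625} \approx 0.0064$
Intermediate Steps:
$M = - \frac{11}{2}$ ($M = - \frac{1}{2} - 5 = - \frac{11}{2} \approx -5.5$)
$Q{\left(q,h \right)} = \frac{1}{- \frac{11}{2} + q}$
$Q^{2}{\left(18,-8 \right)} = \left(\frac{2}{-11 + 2 \cdot 18}\right)^{2} = \left(\frac{2}{-11 + 36}\right)^{2} = \left(\frac{2}{25}\right)^{2} = \frac{4}{625}$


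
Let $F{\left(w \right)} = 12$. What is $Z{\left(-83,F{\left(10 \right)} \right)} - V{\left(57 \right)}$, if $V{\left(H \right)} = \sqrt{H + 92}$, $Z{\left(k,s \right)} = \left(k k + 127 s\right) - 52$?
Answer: $8361 - \sqrt{149} \approx 8348.8$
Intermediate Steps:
$Z{\left(k,s \right)} = -52 + k^{2} + 127 s$ ($Z{\left(k,s \right)} = \left(k^{2} + 127 s\right) - 52 = -52 + k^{2} + 127 s$)
$V{\left(H \right)} = \sqrt{92 + H}$
$Z{\left(-83,F{\left(10 \right)} \right)} - V{\left(57 \right)} = \left(-52 + \left(-83\right)^{2} + 127 \cdot 12\right) - \sqrt{92 + 57} = \left(-52 + 6889 + 1524\right) - \sqrt{149} = 8361 - \sqrt{149}$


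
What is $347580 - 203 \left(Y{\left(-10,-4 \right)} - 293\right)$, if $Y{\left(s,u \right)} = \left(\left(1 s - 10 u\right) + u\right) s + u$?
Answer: $460651$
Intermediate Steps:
$Y{\left(s,u \right)} = u + s \left(s - 9 u\right)$ ($Y{\left(s,u \right)} = \left(\left(s - 10 u\right) + u\right) s + u = \left(s - 9 u\right) s + u = s \left(s - 9 u\right) + u = u + s \left(s - 9 u\right)$)
$347580 - 203 \left(Y{\left(-10,-4 \right)} - 293\right) = 347580 - 203 \left(\left(-4 + \left(-10\right)^{2} - \left(-90\right) \left(-4\right)\right) - 293\right) = 347580 - 203 \left(\left(-4 + 100 - 360\right) - 293\right) = 347580 - 203 \left(-264 - 293\right) = 347580 - -113071 = 347580 + 113071 = 460651$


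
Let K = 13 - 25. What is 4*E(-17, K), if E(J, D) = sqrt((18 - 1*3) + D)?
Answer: 4*sqrt(3) ≈ 6.9282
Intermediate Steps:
K = -12
E(J, D) = sqrt(15 + D) (E(J, D) = sqrt((18 - 3) + D) = sqrt(15 + D))
4*E(-17, K) = 4*sqrt(15 - 12) = 4*sqrt(3)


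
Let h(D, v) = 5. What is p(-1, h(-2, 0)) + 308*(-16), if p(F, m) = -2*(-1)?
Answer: -4926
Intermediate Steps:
p(F, m) = 2
p(-1, h(-2, 0)) + 308*(-16) = 2 + 308*(-16) = 2 - 4928 = -4926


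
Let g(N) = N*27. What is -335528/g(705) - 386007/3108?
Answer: -2796821423/19720260 ≈ -141.82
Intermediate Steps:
g(N) = 27*N
-335528/g(705) - 386007/3108 = -335528/(27*705) - 386007/3108 = -335528/19035 - 386007*1/3108 = -335528*1/19035 - 128669/1036 = -335528/19035 - 128669/1036 = -2796821423/19720260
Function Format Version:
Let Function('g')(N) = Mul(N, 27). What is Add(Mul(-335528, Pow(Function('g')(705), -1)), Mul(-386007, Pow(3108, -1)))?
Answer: Rational(-2796821423, 19720260) ≈ -141.82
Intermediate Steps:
Function('g')(N) = Mul(27, N)
Add(Mul(-335528, Pow(Function('g')(705), -1)), Mul(-386007, Pow(3108, -1))) = Add(Mul(-335528, Pow(Mul(27, 705), -1)), Mul(-386007, Pow(3108, -1))) = Add(Mul(-335528, Pow(19035, -1)), Mul(-386007, Rational(1, 3108))) = Add(Mul(-335528, Rational(1, 19035)), Rational(-128669, 1036)) = Add(Rational(-335528, 19035), Rational(-128669, 1036)) = Rational(-2796821423, 19720260)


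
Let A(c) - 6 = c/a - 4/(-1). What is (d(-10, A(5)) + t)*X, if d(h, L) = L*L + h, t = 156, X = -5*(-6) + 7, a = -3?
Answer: 71743/9 ≈ 7971.4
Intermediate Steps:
A(c) = 10 - c/3 (A(c) = 6 + (c/(-3) - 4/(-1)) = 6 + (c*(-⅓) - 4*(-1)) = 6 + (-c/3 + 4) = 6 + (4 - c/3) = 10 - c/3)
X = 37 (X = 30 + 7 = 37)
d(h, L) = h + L² (d(h, L) = L² + h = h + L²)
(d(-10, A(5)) + t)*X = ((-10 + (10 - ⅓*5)²) + 156)*37 = ((-10 + (10 - 5/3)²) + 156)*37 = ((-10 + (25/3)²) + 156)*37 = ((-10 + 625/9) + 156)*37 = (535/9 + 156)*37 = (1939/9)*37 = 71743/9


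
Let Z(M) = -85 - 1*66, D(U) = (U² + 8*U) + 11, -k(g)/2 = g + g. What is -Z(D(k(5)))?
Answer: 151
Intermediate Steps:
k(g) = -4*g (k(g) = -2*(g + g) = -4*g)
D(U) = 11 + U² + 8*U
Z(M) = -151 (Z(M) = -85 - 66 = -151)
-Z(D(k(5))) = -1*(-151) = 151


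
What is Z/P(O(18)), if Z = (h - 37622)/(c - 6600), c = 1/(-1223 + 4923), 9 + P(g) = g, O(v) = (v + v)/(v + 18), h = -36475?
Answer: -68539725/48839998 ≈ -1.4034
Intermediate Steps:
O(v) = 2*v/(18 + v) (O(v) = (2*v)/(18 + v) = 2*v/(18 + v))
P(g) = -9 + g
c = 1/3700 ≈ 0.00027027
Z = 274158900/24419999 (Z = (-36475 - 37622)/(1/3700 - 6600) = -74097/(-24419999/3700) = -74097*(-3700/24419999) = 274158900/24419999 ≈ 11.227)
Z/P(O(18)) = 274158900/(24419999*(-9 + 2*18/(18 + 18))) = 274158900/(24419999*(-9 + 2*18/36)) = 274158900/(24419999*(-9 + 2*18*(1/36))) = 274158900/(24419999*(-9 + 1)) = (274158900/24419999)/(-8) = (274158900/24419999)*(-⅛) = -68539725/48839998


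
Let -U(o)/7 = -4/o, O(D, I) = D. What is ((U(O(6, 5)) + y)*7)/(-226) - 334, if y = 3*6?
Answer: -113464/339 ≈ -334.70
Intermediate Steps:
y = 18
U(o) = 28/o (U(o) = -(-28)/o = 28/o)
((U(O(6, 5)) + y)*7)/(-226) - 334 = ((28/6 + 18)*7)/(-226) - 334 = ((28*(⅙) + 18)*7)*(-1/226) - 334 = ((14/3 + 18)*7)*(-1/226) - 334 = ((68/3)*7)*(-1/226) - 334 = (476/3)*(-1/226) - 334 = -238/339 - 334 = -113464/339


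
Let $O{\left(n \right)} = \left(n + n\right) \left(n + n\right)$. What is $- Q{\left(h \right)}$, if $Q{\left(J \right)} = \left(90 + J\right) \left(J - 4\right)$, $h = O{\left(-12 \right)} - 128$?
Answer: $-238872$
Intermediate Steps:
$O{\left(n \right)} = 4 n^{2}$ ($O{\left(n \right)} = 2 n 2 n = 4 n^{2}$)
$h = 448$ ($h = 4 \left(-12\right)^{2} - 128 = 4 \cdot 144 - 128 = 576 - 128 = 448$)
$Q{\left(J \right)} = \left(-4 + J\right) \left(90 + J\right)$ ($Q{\left(J \right)} = \left(90 + J\right) \left(-4 + J\right) = \left(-4 + J\right) \left(90 + J\right)$)
$- Q{\left(h \right)} = - (-360 + 448^{2} + 86 \cdot 448) = - (-360 + 200704 + 38528) = \left(-1\right) 238872 = -238872$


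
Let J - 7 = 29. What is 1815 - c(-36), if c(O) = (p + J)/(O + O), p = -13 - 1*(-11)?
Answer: 65357/36 ≈ 1815.5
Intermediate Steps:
J = 36 (J = 7 + 29 = 36)
p = -2 (p = -13 + 11 = -2)
c(O) = 17/O (c(O) = (-2 + 36)/(O + O) = 34/((2*O)) = 34*(1/(2*O)) = 17/O)
1815 - c(-36) = 1815 - 17/(-36) = 1815 - 17*(-1)/36 = 1815 - 1*(-17/36) = 1815 + 17/36 = 65357/36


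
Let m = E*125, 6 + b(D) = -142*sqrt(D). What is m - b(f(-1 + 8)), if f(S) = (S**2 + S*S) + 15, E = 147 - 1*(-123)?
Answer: 33756 + 142*sqrt(113) ≈ 35266.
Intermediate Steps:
E = 270 (E = 147 + 123 = 270)
f(S) = 15 + 2*S**2 (f(S) = (S**2 + S**2) + 15 = 2*S**2 + 15 = 15 + 2*S**2)
b(D) = -6 - 142*sqrt(D)
m = 33750 (m = 270*125 = 33750)
m - b(f(-1 + 8)) = 33750 - (-6 - 142*sqrt(15 + 2*(-1 + 8)**2)) = 33750 - (-6 - 142*sqrt(15 + 2*7**2)) = 33750 - (-6 - 142*sqrt(15 + 2*49)) = 33750 - (-6 - 142*sqrt(15 + 98)) = 33750 - (-6 - 142*sqrt(113)) = 33750 + (6 + 142*sqrt(113)) = 33756 + 142*sqrt(113)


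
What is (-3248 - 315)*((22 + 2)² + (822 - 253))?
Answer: -4079635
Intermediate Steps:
(-3248 - 315)*((22 + 2)² + (822 - 253)) = -3563*(24² + 569) = -3563*(576 + 569) = -3563*1145 = -4079635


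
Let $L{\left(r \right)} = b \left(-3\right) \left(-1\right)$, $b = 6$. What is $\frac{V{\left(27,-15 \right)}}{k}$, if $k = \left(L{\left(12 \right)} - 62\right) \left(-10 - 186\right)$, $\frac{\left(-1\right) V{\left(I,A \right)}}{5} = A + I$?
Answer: $- \frac{15}{2156} \approx -0.0069573$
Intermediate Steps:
$V{\left(I,A \right)} = - 5 A - 5 I$ ($V{\left(I,A \right)} = - 5 \left(A + I\right) = - 5 A - 5 I$)
$L{\left(r \right)} = 18$ ($L{\left(r \right)} = 6 \left(-3\right) \left(-1\right) = \left(-18\right) \left(-1\right) = 18$)
$k = 8624$ ($k = \left(18 - 62\right) \left(-10 - 186\right) = \left(-44\right) \left(-196\right) = 8624$)
$\frac{V{\left(27,-15 \right)}}{k} = \frac{\left(-5\right) \left(-15\right) - 135}{8624} = \left(75 - 135\right) \frac{1}{8624} = \left(-60\right) \frac{1}{8624} = - \frac{15}{2156}$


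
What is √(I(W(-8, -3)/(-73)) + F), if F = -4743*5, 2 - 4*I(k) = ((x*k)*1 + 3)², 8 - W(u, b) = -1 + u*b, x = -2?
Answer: I*√505534003/146 ≈ 154.0*I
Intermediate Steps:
W(u, b) = 9 - b*u (W(u, b) = 8 - (-1 + u*b) = 8 - (-1 + b*u) = 8 + (1 - b*u) = 9 - b*u)
I(k) = ½ - (3 - 2*k)²/4 (I(k) = ½ - (-2*k*1 + 3)²/4 = ½ - (-2*k + 3)²/4 = ½ - (3 - 2*k)²/4)
F = -23715
√(I(W(-8, -3)/(-73)) + F) = √((½ - (-3 + 2*((9 - 1*(-3)*(-8))/(-73)))²/4) - 23715) = √((½ - (-3 + 2*((9 - 24)*(-1/73)))²/4) - 23715) = √((½ - (-3 + 2*(-15*(-1/73)))²/4) - 23715) = √((½ - (-3 + 2*(15/73))²/4) - 23715) = √((½ - (-3 + 30/73)²/4) - 23715) = √((½ - (-189/73)²/4) - 23715) = √((½ - ¼*35721/5329) - 23715) = √((½ - 35721/21316) - 23715) = √(-25063/21316 - 23715) = √(-505534003/21316) = I*√505534003/146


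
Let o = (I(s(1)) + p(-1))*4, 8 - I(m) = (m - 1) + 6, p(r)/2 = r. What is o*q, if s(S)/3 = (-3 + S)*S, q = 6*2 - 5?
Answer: 196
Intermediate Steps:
p(r) = 2*r
q = 7 (q = 12 - 5 = 7)
s(S) = 3*S*(-3 + S) (s(S) = 3*((-3 + S)*S) = 3*(S*(-3 + S)) = 3*S*(-3 + S))
I(m) = 3 - m (I(m) = 8 - ((m - 1) + 6) = 8 - ((-1 + m) + 6) = 8 - (5 + m) = 8 + (-5 - m) = 3 - m)
o = 28 (o = ((3 - 3*(-3 + 1)) + 2*(-1))*4 = ((3 - 3*(-2)) - 2)*4 = ((3 - 1*(-6)) - 2)*4 = ((3 + 6) - 2)*4 = (9 - 2)*4 = 7*4 = 28)
o*q = 28*7 = 196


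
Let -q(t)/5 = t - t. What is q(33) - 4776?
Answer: -4776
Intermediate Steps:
q(t) = 0 (q(t) = -5*(t - t) = -5*0 = 0)
q(33) - 4776 = 0 - 4776 = -4776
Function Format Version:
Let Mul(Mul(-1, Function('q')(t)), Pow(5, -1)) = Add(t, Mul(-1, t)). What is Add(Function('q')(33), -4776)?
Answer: -4776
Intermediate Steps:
Function('q')(t) = 0 (Function('q')(t) = Mul(-5, Add(t, Mul(-1, t))) = Mul(-5, 0) = 0)
Add(Function('q')(33), -4776) = Add(0, -4776) = -4776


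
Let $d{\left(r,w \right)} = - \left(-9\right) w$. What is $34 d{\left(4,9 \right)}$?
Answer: $2754$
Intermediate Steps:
$d{\left(r,w \right)} = 9 w$
$34 d{\left(4,9 \right)} = 34 \cdot 9 \cdot 9 = 34 \cdot 81 = 2754$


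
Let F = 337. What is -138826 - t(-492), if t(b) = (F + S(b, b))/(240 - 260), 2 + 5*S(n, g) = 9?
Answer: -3470227/25 ≈ -1.3881e+5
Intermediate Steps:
S(n, g) = 7/5 (S(n, g) = -⅖ + (⅕)*9 = -⅖ + 9/5 = 7/5)
t(b) = -423/25 (t(b) = (337 + 7/5)/(240 - 260) = (1692/5)/(-20) = (1692/5)*(-1/20) = -423/25)
-138826 - t(-492) = -138826 - 1*(-423/25) = -138826 + 423/25 = -3470227/25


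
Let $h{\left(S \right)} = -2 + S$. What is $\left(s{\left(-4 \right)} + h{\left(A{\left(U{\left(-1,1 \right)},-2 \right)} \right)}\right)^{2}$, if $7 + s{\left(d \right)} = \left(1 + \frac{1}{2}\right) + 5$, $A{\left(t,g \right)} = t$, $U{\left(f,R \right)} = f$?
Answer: $\frac{49}{4} \approx 12.25$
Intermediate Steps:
$s{\left(d \right)} = - \frac{1}{2}$ ($s{\left(d \right)} = -7 + \left(\left(1 + \frac{1}{2}\right) + 5\right) = -7 + \left(\frac{3}{2} + 5\right) = -7 + \frac{13}{2} = - \frac{1}{2}$)
$\left(s{\left(-4 \right)} + h{\left(A{\left(U{\left(-1,1 \right)},-2 \right)} \right)}\right)^{2} = \left(- \frac{1}{2} - 3\right)^{2} = \left(- \frac{7}{2}\right)^{2} = \frac{49}{4}$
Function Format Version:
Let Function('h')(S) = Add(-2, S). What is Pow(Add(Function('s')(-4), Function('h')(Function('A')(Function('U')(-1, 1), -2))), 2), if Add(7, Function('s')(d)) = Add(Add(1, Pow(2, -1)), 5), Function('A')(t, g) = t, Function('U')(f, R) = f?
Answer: Rational(49, 4) ≈ 12.250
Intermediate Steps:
Function('s')(d) = Rational(-1, 2) (Function('s')(d) = Add(-7, Add(Add(1, Pow(2, -1)), 5)) = Add(-7, Add(Add(1, Rational(1, 2)), 5)) = Add(-7, Add(Rational(3, 2), 5)) = Add(-7, Rational(13, 2)) = Rational(-1, 2))
Pow(Add(Function('s')(-4), Function('h')(Function('A')(Function('U')(-1, 1), -2))), 2) = Pow(Add(Rational(-1, 2), Add(-2, -1)), 2) = Pow(Add(Rational(-1, 2), -3), 2) = Pow(Rational(-7, 2), 2) = Rational(49, 4)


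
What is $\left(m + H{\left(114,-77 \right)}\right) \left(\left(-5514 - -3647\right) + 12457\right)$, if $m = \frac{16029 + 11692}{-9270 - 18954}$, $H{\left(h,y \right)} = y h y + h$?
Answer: $\frac{33676130739635}{4704} \approx 7.159 \cdot 10^{9}$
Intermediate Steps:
$H{\left(h,y \right)} = h + h y^{2}$ ($H{\left(h,y \right)} = h y y + h = h y^{2} + h = h + h y^{2}$)
$m = - \frac{27721}{28224}$ ($m = \frac{27721}{-28224} = 27721 \left(- \frac{1}{28224}\right) = - \frac{27721}{28224} \approx -0.98218$)
$\left(m + H{\left(114,-77 \right)}\right) \left(\left(-5514 - -3647\right) + 12457\right) = \left(- \frac{27721}{28224} + 114 \left(1 + \left(-77\right)^{2}\right)\right) \left(\left(-5514 - -3647\right) + 12457\right) = \left(- \frac{27721}{28224} + 114 \left(1 + 5929\right)\right) \left(\left(-5514 + 3647\right) + 12457\right) = \left(- \frac{27721}{28224} + 114 \cdot 5930\right) \left(-1867 + 12457\right) = \left(- \frac{27721}{28224} + 676020\right) 10590 = \frac{19079960759}{28224} \cdot 10590 = \frac{33676130739635}{4704}$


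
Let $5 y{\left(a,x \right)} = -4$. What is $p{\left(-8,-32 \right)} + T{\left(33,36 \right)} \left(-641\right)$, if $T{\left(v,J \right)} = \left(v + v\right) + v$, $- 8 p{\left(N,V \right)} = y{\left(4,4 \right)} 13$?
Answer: $- \frac{634577}{10} \approx -63458.0$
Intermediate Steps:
$y{\left(a,x \right)} = - \frac{4}{5}$ ($y{\left(a,x \right)} = \frac{1}{5} \left(-4\right) = - \frac{4}{5}$)
$p{\left(N,V \right)} = \frac{13}{10}$ ($p{\left(N,V \right)} = - \frac{\left(- \frac{4}{5}\right) 13}{8} = \left(- \frac{1}{8}\right) \left(- \frac{52}{5}\right) = \frac{13}{10}$)
$T{\left(v,J \right)} = 3 v$ ($T{\left(v,J \right)} = 2 v + v = 3 v$)
$p{\left(-8,-32 \right)} + T{\left(33,36 \right)} \left(-641\right) = \frac{13}{10} + 3 \cdot 33 \left(-641\right) = \frac{13}{10} + 99 \left(-641\right) = \frac{13}{10} - 63459 = - \frac{634577}{10}$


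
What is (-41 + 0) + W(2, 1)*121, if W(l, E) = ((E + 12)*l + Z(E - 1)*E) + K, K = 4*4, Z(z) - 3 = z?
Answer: 5404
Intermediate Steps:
Z(z) = 3 + z
K = 16
W(l, E) = 16 + E*(2 + E) + l*(12 + E) (W(l, E) = ((E + 12)*l + (3 + (E - 1))*E) + 16 = ((12 + E)*l + (3 + (-1 + E))*E) + 16 = (l*(12 + E) + (2 + E)*E) + 16 = (l*(12 + E) + E*(2 + E)) + 16 = (E*(2 + E) + l*(12 + E)) + 16 = 16 + E*(2 + E) + l*(12 + E))
(-41 + 0) + W(2, 1)*121 = (-41 + 0) + (16 + 12*2 + 1*2 + 1*(2 + 1))*121 = -41 + (16 + 24 + 2 + 1*3)*121 = -41 + (16 + 24 + 2 + 3)*121 = -41 + 45*121 = -41 + 5445 = 5404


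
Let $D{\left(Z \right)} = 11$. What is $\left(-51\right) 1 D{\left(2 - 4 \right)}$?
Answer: $-561$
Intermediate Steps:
$\left(-51\right) 1 D{\left(2 - 4 \right)} = \left(-51\right) 1 \cdot 11 = \left(-51\right) 11 = -561$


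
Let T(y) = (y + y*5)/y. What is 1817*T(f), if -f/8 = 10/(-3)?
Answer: 10902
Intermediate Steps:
f = 80/3 (f = -80/(-3) = -80*(-1)/3 = -8*(-10/3) = 80/3 ≈ 26.667)
T(y) = 6 (T(y) = (y + 5*y)/y = (6*y)/y = 6)
1817*T(f) = 1817*6 = 10902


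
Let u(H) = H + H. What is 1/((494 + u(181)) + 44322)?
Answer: 1/45178 ≈ 2.2135e-5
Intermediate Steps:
u(H) = 2*H
1/((494 + u(181)) + 44322) = 1/((494 + 2*181) + 44322) = 1/((494 + 362) + 44322) = 1/(856 + 44322) = 1/45178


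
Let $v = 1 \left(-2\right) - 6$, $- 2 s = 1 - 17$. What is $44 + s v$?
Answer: $-20$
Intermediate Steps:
$s = 8$ ($s = - \frac{1 - 17}{2} = \left(- \frac{1}{2}\right) \left(-16\right) = 8$)
$v = -8$ ($v = -2 - 6 = -8$)
$44 + s v = 44 + 8 \left(-8\right) = 44 - 64 = -20$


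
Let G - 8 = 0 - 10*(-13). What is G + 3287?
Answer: 3425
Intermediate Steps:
G = 138 (G = 8 + (0 - 10*(-13)) = 8 + (0 + 130) = 8 + 130 = 138)
G + 3287 = 138 + 3287 = 3425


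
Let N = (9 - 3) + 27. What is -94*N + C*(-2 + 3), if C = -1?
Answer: -3103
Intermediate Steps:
N = 33 (N = 6 + 27 = 33)
-94*N + C*(-2 + 3) = -94*33 - (-2 + 3) = -3102 - 1*1 = -3102 - 1 = -3103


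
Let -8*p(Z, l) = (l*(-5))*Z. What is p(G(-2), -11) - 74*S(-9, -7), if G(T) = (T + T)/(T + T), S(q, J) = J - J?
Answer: -55/8 ≈ -6.8750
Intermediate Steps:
S(q, J) = 0
G(T) = 1 (G(T) = (2*T)/((2*T)) = (2*T)*(1/(2*T)) = 1)
p(Z, l) = 5*Z*l/8 (p(Z, l) = -l*(-5)*Z/8 = -(-5*l)*Z/8 = -(-5)*Z*l/8 = 5*Z*l/8)
p(G(-2), -11) - 74*S(-9, -7) = (5/8)*1*(-11) - 74*0 = -55/8 + 0 = -55/8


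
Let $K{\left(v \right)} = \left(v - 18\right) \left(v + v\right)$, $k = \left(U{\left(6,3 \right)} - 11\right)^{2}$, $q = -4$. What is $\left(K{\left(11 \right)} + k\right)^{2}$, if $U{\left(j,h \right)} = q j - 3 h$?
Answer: $3175524$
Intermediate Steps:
$U{\left(j,h \right)} = - 4 j - 3 h$
$k = 1936$ ($k = \left(\left(\left(-4\right) 6 - 9\right) - 11\right)^{2} = \left(\left(-24 - 9\right) - 11\right)^{2} = \left(-33 - 11\right)^{2} = \left(-44\right)^{2} = 1936$)
$K{\left(v \right)} = 2 v \left(-18 + v\right)$ ($K{\left(v \right)} = \left(-18 + v\right) 2 v = 2 v \left(-18 + v\right)$)
$\left(K{\left(11 \right)} + k\right)^{2} = \left(2 \cdot 11 \left(-18 + 11\right) + 1936\right)^{2} = \left(2 \cdot 11 \left(-7\right) + 1936\right)^{2} = \left(-154 + 1936\right)^{2} = 1782^{2} = 3175524$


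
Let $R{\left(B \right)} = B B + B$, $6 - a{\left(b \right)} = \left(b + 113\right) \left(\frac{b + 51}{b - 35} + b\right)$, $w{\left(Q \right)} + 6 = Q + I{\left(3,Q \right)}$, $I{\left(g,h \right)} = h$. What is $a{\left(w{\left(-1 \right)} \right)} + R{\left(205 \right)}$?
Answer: $43181$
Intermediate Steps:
$w{\left(Q \right)} = -6 + 2 Q$ ($w{\left(Q \right)} = -6 + \left(Q + Q\right) = -6 + 2 Q$)
$a{\left(b \right)} = 6 - \left(113 + b\right) \left(b + \frac{51 + b}{-35 + b}\right)$ ($a{\left(b \right)} = 6 - \left(b + 113\right) \left(\frac{b + 51}{b - 35} + b\right) = 6 - \left(113 + b\right) \left(\frac{51 + b}{-35 + b} + b\right) = 6 - \left(113 + b\right) \left(b + \frac{51 + b}{-35 + b}\right)$)
$R{\left(B \right)} = B + B^{2}$ ($R{\left(B \right)} = B^{2} + B = B + B^{2}$)
$a{\left(w{\left(-1 \right)} \right)} + R{\left(205 \right)} = \frac{-5973 - \left(-6 + 2 \left(-1\right)\right)^{3} - 79 \left(-6 + 2 \left(-1\right)\right)^{2} + 3797 \left(-6 + 2 \left(-1\right)\right)}{-35 + \left(-6 + 2 \left(-1\right)\right)} + 205 \left(1 + 205\right) = \frac{-5973 - \left(-6 - 2\right)^{3} - 79 \left(-6 - 2\right)^{2} + 3797 \left(-6 - 2\right)}{-35 - 8} + 205 \cdot 206 = \frac{-5973 - \left(-8\right)^{3} - 79 \left(-8\right)^{2} + 3797 \left(-8\right)}{-35 - 8} + 42230 = \frac{-5973 - -512 - 5056 - 30376}{-43} + 42230 = - \frac{-5973 + 512 - 5056 - 30376}{43} + 42230 = \left(- \frac{1}{43}\right) \left(-40893\right) + 42230 = 951 + 42230 = 43181$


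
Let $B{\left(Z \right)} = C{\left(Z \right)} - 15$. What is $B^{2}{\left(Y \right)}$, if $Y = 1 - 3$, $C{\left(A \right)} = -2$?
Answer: $289$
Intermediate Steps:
$Y = -2$
$B{\left(Z \right)} = -17$ ($B{\left(Z \right)} = -2 - 15 = -17$)
$B^{2}{\left(Y \right)} = \left(-17\right)^{2} = 289$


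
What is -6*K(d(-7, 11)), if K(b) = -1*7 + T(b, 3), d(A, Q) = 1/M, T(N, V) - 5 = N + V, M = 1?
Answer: -12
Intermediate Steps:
T(N, V) = 5 + N + V (T(N, V) = 5 + (N + V) = 5 + N + V)
d(A, Q) = 1 (d(A, Q) = 1/1 = 1)
K(b) = 1 + b (K(b) = -1*7 + (5 + b + 3) = -7 + (8 + b) = 1 + b)
-6*K(d(-7, 11)) = -6*(1 + 1) = -6*2 = -12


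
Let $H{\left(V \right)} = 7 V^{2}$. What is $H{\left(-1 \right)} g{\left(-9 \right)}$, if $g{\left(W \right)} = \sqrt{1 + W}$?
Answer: $14 i \sqrt{2} \approx 19.799 i$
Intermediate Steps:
$H{\left(-1 \right)} g{\left(-9 \right)} = 7 \left(-1\right)^{2} \sqrt{1 - 9} = 7 \cdot 1 \sqrt{-8} = 7 \cdot 2 i \sqrt{2} = 14 i \sqrt{2}$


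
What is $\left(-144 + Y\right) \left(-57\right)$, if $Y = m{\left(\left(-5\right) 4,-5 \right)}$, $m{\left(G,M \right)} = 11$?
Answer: $7581$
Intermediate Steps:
$Y = 11$
$\left(-144 + Y\right) \left(-57\right) = \left(-144 + 11\right) \left(-57\right) = \left(-133\right) \left(-57\right) = 7581$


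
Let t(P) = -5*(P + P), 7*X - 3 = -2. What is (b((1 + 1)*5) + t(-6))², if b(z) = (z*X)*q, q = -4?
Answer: 144400/49 ≈ 2946.9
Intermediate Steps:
X = ⅐ (X = 3/7 + (⅐)*(-2) = 3/7 - 2/7 = ⅐ ≈ 0.14286)
b(z) = -4*z/7 (b(z) = (z*(⅐))*(-4) = (z/7)*(-4) = -4*z/7)
t(P) = -10*P
(b((1 + 1)*5) + t(-6))² = (-4*(1 + 1)*5/7 - 10*(-6))² = (-8*5/7 + 60)² = (-4/7*10 + 60)² = (-40/7 + 60)² = (380/7)² = 144400/49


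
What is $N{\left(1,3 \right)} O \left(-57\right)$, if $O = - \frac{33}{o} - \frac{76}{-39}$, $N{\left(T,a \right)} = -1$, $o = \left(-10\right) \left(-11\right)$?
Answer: $\frac{12217}{130} \approx 93.977$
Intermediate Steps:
$o = 110$
$O = \frac{643}{390}$ ($O = - \frac{33}{110} - \frac{76}{-39} = \left(-33\right) \frac{1}{110} - - \frac{76}{39} = - \frac{3}{10} + \frac{76}{39} = \frac{643}{390} \approx 1.6487$)
$N{\left(1,3 \right)} O \left(-57\right) = - \frac{643 \left(-57\right)}{390} = \left(-1\right) \left(- \frac{12217}{130}\right) = \frac{12217}{130}$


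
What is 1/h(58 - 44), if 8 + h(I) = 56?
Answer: 1/48 ≈ 0.020833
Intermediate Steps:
h(I) = 48 (h(I) = -8 + 56 = 48)
1/h(58 - 44) = 1/48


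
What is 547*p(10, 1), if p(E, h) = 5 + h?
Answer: 3282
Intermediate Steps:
547*p(10, 1) = 547*(5 + 1) = 547*6 = 3282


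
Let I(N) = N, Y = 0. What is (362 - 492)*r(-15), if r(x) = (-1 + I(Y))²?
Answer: -130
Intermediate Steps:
r(x) = 1 (r(x) = (-1 + 0)² = (-1)² = 1)
(362 - 492)*r(-15) = (362 - 492)*1 = -130*1 = -130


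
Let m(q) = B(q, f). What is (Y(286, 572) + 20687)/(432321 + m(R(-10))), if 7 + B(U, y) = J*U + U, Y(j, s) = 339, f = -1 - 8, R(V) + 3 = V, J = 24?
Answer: 21026/431989 ≈ 0.048673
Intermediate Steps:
R(V) = -3 + V
f = -9
B(U, y) = -7 + 25*U (B(U, y) = -7 + (24*U + U) = -7 + 25*U)
m(q) = -7 + 25*q
(Y(286, 572) + 20687)/(432321 + m(R(-10))) = (339 + 20687)/(432321 + (-7 + 25*(-3 - 10))) = 21026/(432321 + (-7 + 25*(-13))) = 21026/(432321 + (-7 - 325)) = 21026/(432321 - 332) = 21026/431989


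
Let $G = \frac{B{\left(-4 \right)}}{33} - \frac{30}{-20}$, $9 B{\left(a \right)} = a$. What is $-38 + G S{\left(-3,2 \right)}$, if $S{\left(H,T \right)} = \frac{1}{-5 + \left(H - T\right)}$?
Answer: $- \frac{226603}{5940} \approx -38.149$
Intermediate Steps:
$B{\left(a \right)} = \frac{a}{9}$
$S{\left(H,T \right)} = \frac{1}{-5 + H - T}$
$G = \frac{883}{594}$ ($G = \frac{\frac{1}{9} \left(-4\right)}{33} - \frac{30}{-20} = \left(- \frac{4}{9}\right) \frac{1}{33} - - \frac{3}{2} = - \frac{4}{297} + \frac{3}{2} = \frac{883}{594} \approx 1.4865$)
$-38 + G S{\left(-3,2 \right)} = -38 + \frac{883}{594 \left(-5 - 3 - 2\right)} = -38 + \frac{883}{594 \left(-10\right)} = -38 + \frac{883}{594} \left(- \frac{1}{10}\right) = -38 - \frac{883}{5940} = - \frac{226603}{5940}$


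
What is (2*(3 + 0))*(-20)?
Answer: -120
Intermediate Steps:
(2*(3 + 0))*(-20) = (2*3)*(-20) = 6*(-20) = -120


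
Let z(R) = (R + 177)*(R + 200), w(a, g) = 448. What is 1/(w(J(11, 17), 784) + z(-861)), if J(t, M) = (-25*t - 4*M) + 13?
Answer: 1/452572 ≈ 2.2096e-6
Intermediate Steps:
J(t, M) = 13 - 25*t - 4*M
z(R) = (177 + R)*(200 + R)
1/(w(J(11, 17), 784) + z(-861)) = 1/(448 + (35400 + (-861)**2 + 377*(-861))) = 1/(448 + (35400 + 741321 - 324597)) = 1/(448 + 452124) = 1/452572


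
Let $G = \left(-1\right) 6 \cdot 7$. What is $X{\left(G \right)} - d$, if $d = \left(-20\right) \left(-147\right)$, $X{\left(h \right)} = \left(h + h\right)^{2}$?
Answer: $4116$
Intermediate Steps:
$G = -42$ ($G = \left(-6\right) 7 = -42$)
$X{\left(h \right)} = 4 h^{2}$ ($X{\left(h \right)} = \left(2 h\right)^{2} = 4 h^{2}$)
$d = 2940$
$X{\left(G \right)} - d = 4 \left(-42\right)^{2} - 2940 = 4 \cdot 1764 - 2940 = 7056 - 2940 = 4116$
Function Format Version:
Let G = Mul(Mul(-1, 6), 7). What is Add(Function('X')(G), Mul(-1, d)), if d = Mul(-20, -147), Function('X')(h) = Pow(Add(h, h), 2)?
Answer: 4116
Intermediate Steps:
G = -42 (G = Mul(-6, 7) = -42)
Function('X')(h) = Mul(4, Pow(h, 2)) (Function('X')(h) = Pow(Mul(2, h), 2) = Mul(4, Pow(h, 2)))
d = 2940
Add(Function('X')(G), Mul(-1, d)) = Add(Mul(4, Pow(-42, 2)), Mul(-1, 2940)) = Add(Mul(4, 1764), -2940) = Add(7056, -2940) = 4116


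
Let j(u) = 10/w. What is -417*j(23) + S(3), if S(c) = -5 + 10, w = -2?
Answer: 2090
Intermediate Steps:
S(c) = 5
j(u) = -5 (j(u) = 10/(-2) = 10*(-1/2) = -5)
-417*j(23) + S(3) = -417*(-5) + 5 = 2085 + 5 = 2090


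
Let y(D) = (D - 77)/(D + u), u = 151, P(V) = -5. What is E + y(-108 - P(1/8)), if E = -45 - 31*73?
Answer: -9247/4 ≈ -2311.8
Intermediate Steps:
E = -2308 (E = -45 - 2263 = -2308)
y(D) = (-77 + D)/(151 + D) (y(D) = (D - 77)/(D + 151) = (-77 + D)/(151 + D))
E + y(-108 - P(1/8)) = -2308 + (-77 + (-108 - 1*(-5)))/(151 + (-108 - 1*(-5))) = -2308 + (-77 + (-108 + 5))/(151 + (-108 + 5)) = -2308 + (-77 - 103)/(151 - 103) = -2308 - 180/48 = -2308 + (1/48)*(-180) = -2308 - 15/4 = -9247/4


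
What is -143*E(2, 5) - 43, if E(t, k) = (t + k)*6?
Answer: -6049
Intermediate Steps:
E(t, k) = 6*k + 6*t (E(t, k) = (k + t)*6 = 6*k + 6*t)
-143*E(2, 5) - 43 = -143*(6*5 + 6*2) - 43 = -143*(30 + 12) - 43 = -143*42 - 43 = -6006 - 43 = -6049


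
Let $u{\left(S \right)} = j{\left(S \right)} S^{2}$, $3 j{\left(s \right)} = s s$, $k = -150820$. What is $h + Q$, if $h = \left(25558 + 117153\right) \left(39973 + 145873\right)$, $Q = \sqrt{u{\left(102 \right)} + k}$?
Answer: $26522268506 + 2 \sqrt{8982563} \approx 2.6522 \cdot 10^{10}$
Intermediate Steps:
$j{\left(s \right)} = \frac{s^{2}}{3}$ ($j{\left(s \right)} = \frac{s s}{3} = \frac{s^{2}}{3}$)
$u{\left(S \right)} = \frac{S^{4}}{3}$ ($u{\left(S \right)} = \frac{S^{2}}{3} S^{2} = \frac{S^{4}}{3}$)
$Q = 2 \sqrt{8982563}$ ($Q = \sqrt{\frac{102^{4}}{3} - 150820} = \sqrt{\frac{1}{3} \cdot 108243216 - 150820} = \sqrt{36081072 - 150820} = \sqrt{35930252} = 2 \sqrt{8982563} \approx 5994.2$)
$h = 26522268506$ ($h = 142711 \cdot 185846 = 26522268506$)
$h + Q = 26522268506 + 2 \sqrt{8982563}$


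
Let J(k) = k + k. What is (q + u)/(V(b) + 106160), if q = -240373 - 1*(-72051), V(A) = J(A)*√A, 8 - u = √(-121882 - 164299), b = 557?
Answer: -(168314 + I*√286181)/(106160 + 1114*√557) ≈ -1.2708 - 0.0040389*I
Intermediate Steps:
J(k) = 2*k
u = 8 - I*√286181 (u = 8 - √(-121882 - 164299) = 8 - √(-286181) = 8 - I*√286181 ≈ 8.0 - 534.96*I)
V(A) = 2*A^(3/2) (V(A) = (2*A)*√A = 2*A^(3/2))
q = -168322 (q = -240373 + 72051 = -168322)
(q + u)/(V(b) + 106160) = (-168322 + (8 - I*√286181))/(2*557^(3/2) + 106160) = (-168314 - I*√286181)/(2*(557*√557) + 106160) = (-168314 - I*√286181)/(1114*√557 + 106160) = (-168314 - I*√286181)/(106160 + 1114*√557)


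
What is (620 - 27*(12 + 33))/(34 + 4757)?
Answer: -595/4791 ≈ -0.12419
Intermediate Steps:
(620 - 27*(12 + 33))/(34 + 4757) = (620 - 27*45)/4791 = (620 - 1215)*(1/4791) = -595*1/4791 = -595/4791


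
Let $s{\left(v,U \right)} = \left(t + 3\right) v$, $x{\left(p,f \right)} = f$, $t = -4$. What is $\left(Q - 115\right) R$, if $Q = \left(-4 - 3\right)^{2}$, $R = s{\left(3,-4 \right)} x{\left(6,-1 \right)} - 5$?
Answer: $132$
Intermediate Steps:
$s{\left(v,U \right)} = - v$ ($s{\left(v,U \right)} = \left(-4 + 3\right) v = - v$)
$R = -2$ ($R = \left(-1\right) 3 \left(-1\right) - 5 = \left(-3\right) \left(-1\right) - 5 = 3 - 5 = -2$)
$Q = 49$ ($Q = \left(-7\right)^{2} = 49$)
$\left(Q - 115\right) R = \left(49 - 115\right) \left(-2\right) = \left(-66\right) \left(-2\right) = 132$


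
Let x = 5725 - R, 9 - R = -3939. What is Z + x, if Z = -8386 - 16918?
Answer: -23527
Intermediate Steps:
R = 3948 (R = 9 - 1*(-3939) = 9 + 3939 = 3948)
Z = -25304
x = 1777 (x = 5725 - 1*3948 = 5725 - 3948 = 1777)
Z + x = -25304 + 1777 = -23527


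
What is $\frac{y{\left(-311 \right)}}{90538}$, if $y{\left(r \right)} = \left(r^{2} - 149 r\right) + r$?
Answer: $\frac{142749}{90538} \approx 1.5767$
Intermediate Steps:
$y{\left(r \right)} = r^{2} - 148 r$
$\frac{y{\left(-311 \right)}}{90538} = \frac{\left(-311\right) \left(-148 - 311\right)}{90538} = \left(-311\right) \left(-459\right) \frac{1}{90538} = 142749 \cdot \frac{1}{90538} = \frac{142749}{90538}$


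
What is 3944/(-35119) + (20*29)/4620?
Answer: 529/39963 ≈ 0.013237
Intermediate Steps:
3944/(-35119) + (20*29)/4620 = 3944*(-1/35119) + 580*(1/4620) = -136/1211 + 29/231 = 529/39963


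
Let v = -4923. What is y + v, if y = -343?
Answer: -5266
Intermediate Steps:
y + v = -343 - 4923 = -5266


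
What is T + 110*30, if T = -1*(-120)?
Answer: 3420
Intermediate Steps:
T = 120
T + 110*30 = 120 + 110*30 = 120 + 3300 = 3420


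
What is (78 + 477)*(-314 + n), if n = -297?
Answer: -339105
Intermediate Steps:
(78 + 477)*(-314 + n) = (78 + 477)*(-314 - 297) = 555*(-611) = -339105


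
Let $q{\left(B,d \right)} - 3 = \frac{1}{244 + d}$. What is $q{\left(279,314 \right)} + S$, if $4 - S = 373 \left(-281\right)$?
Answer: $\frac{58489561}{558} \approx 1.0482 \cdot 10^{5}$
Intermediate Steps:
$q{\left(B,d \right)} = 3 + \frac{1}{244 + d}$
$S = 104817$ ($S = 4 - 373 \left(-281\right) = 4 - -104813 = 4 + 104813 = 104817$)
$q{\left(279,314 \right)} + S = \frac{733 + 3 \cdot 314}{244 + 314} + 104817 = \frac{733 + 942}{558} + 104817 = \frac{1}{558} \cdot 1675 + 104817 = \frac{1675}{558} + 104817 = \frac{58489561}{558}$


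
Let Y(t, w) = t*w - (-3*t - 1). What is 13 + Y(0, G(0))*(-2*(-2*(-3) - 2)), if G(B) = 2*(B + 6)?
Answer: 5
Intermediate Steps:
G(B) = 12 + 2*B (G(B) = 2*(6 + B) = 12 + 2*B)
Y(t, w) = 1 + 3*t + t*w (Y(t, w) = t*w - (-1 - 3*t) = t*w + (1 + 3*t) = 1 + 3*t + t*w)
13 + Y(0, G(0))*(-2*(-2*(-3) - 2)) = 13 + (1 + 3*0 + 0*(12 + 2*0))*(-2*(-2*(-3) - 2)) = 13 + (1 + 0 + 0*(12 + 0))*(-2*(6 - 2)) = 13 + (1 + 0 + 0*12)*(-2*4) = 13 + (1 + 0 + 0)*(-8) = 13 + 1*(-8) = 13 - 8 = 5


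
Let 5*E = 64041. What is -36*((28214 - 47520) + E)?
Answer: 1169604/5 ≈ 2.3392e+5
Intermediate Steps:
E = 64041/5 (E = (1/5)*64041 = 64041/5 ≈ 12808.)
-36*((28214 - 47520) + E) = -36*((28214 - 47520) + 64041/5) = -36*(-19306 + 64041/5) = -36*(-32489/5) = 1169604/5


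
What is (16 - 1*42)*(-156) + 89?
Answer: 4145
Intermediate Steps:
(16 - 1*42)*(-156) + 89 = (16 - 42)*(-156) + 89 = -26*(-156) + 89 = 4056 + 89 = 4145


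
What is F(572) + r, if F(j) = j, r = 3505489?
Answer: 3506061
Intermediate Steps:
F(572) + r = 572 + 3505489 = 3506061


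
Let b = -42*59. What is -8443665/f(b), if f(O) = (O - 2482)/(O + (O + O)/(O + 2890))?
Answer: -433114418709/102176 ≈ -4.2389e+6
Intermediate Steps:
b = -2478
f(O) = (-2482 + O)/(O + 2*O/(2890 + O)) (f(O) = (-2482 + O)/(O + (2*O)/(2890 + O)) = (-2482 + O)/(O + 2*O/(2890 + O)))
-8443665/f(b) = -8443665*(-2478*(2892 - 2478)/(-7172980 + (-2478)**2 + 408*(-2478))) = -8443665*(-1025892/(-7172980 + 6140484 - 1011024)) = -8443665/((-1/2478*1/414*(-2043520))) = -8443665/510880/256473 = -8443665*256473/510880 = -433114418709/102176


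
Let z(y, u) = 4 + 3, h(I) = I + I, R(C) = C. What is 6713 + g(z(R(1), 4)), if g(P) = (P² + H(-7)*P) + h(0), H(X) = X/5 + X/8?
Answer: 269843/40 ≈ 6746.1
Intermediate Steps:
h(I) = 2*I
z(y, u) = 7
H(X) = 13*X/40 (H(X) = X*(⅕) + X*(⅛) = X/5 + X/8 = 13*X/40)
g(P) = P² - 91*P/40 (g(P) = (P² + ((13/40)*(-7))*P) + 2*0 = (P² - 91*P/40) + 0 = P² - 91*P/40)
6713 + g(z(R(1), 4)) = 6713 + (1/40)*7*(-91 + 40*7) = 6713 + (1/40)*7*(-91 + 280) = 6713 + (1/40)*7*189 = 6713 + 1323/40 = 269843/40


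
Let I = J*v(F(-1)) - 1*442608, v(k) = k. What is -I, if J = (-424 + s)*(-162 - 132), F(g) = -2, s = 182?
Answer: 584904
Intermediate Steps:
J = 71148 (J = (-424 + 182)*(-162 - 132) = -242*(-294) = 71148)
I = -584904 (I = 71148*(-2) - 1*442608 = -142296 - 442608 = -584904)
-I = -1*(-584904) = 584904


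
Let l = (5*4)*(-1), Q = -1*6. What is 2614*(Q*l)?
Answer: 313680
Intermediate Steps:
Q = -6
l = -20 (l = 20*(-1) = -20)
2614*(Q*l) = 2614*(-6*(-20)) = 2614*120 = 313680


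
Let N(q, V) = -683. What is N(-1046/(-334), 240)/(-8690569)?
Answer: 683/8690569 ≈ 7.8591e-5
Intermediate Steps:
N(-1046/(-334), 240)/(-8690569) = -683/(-8690569) = -683*(-1/8690569) = 683/8690569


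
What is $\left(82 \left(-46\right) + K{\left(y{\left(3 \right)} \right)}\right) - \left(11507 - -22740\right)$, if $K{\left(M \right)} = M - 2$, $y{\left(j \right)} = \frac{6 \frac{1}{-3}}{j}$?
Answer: $- \frac{114065}{3} \approx -38022.0$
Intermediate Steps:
$y{\left(j \right)} = - \frac{2}{j}$ ($y{\left(j \right)} = \frac{6 \left(- \frac{1}{3}\right)}{j} = - \frac{2}{j}$)
$K{\left(M \right)} = -2 + M$
$\left(82 \left(-46\right) + K{\left(y{\left(3 \right)} \right)}\right) - \left(11507 - -22740\right) = \left(82 \left(-46\right) - \left(2 + \frac{2}{3}\right)\right) - \left(11507 - -22740\right) = \left(-3772 - \frac{8}{3}\right) - \left(11507 + 22740\right) = \left(-3772 - \frac{8}{3}\right) - 34247 = - \frac{11324}{3} - 34247 = - \frac{114065}{3}$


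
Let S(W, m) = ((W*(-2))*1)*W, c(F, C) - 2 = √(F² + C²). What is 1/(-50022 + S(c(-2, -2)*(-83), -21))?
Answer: -107679/11040203906 + 27556*√2/5520101953 ≈ -2.6937e-6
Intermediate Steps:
c(F, C) = 2 + √(C² + F²) (c(F, C) = 2 + √(F² + C²) = 2 + √(C² + F²))
S(W, m) = -2*W² (S(W, m) = (-2*W*1)*W = (-2*W)*W = -2*W²)
1/(-50022 + S(c(-2, -2)*(-83), -21)) = 1/(-50022 - 2*6889*(2 + √((-2)² + (-2)²))²) = 1/(-50022 - 2*6889*(2 + √(4 + 4))²) = 1/(-50022 - 2*6889*(2 + √8)²) = 1/(-50022 - 2*6889*(2 + 2*√2)²) = 1/(-50022 - 2*(-166 - 166*√2)²)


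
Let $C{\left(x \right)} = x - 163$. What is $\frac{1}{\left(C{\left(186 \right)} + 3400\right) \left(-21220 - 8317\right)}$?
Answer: $- \frac{1}{101105151} \approx -9.8907 \cdot 10^{-9}$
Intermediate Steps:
$C{\left(x \right)} = -163 + x$
$\frac{1}{\left(C{\left(186 \right)} + 3400\right) \left(-21220 - 8317\right)} = \frac{1}{\left(\left(-163 + 186\right) + 3400\right) \left(-21220 - 8317\right)} = \frac{1}{\left(23 + 3400\right) \left(-29537\right)} = \frac{1}{3423} \left(- \frac{1}{29537}\right) = - \frac{1}{101105151}$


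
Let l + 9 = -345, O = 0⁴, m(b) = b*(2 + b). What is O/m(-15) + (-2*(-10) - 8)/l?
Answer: -2/59 ≈ -0.033898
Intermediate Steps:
O = 0
l = -354 (l = -9 - 345 = -354)
O/m(-15) + (-2*(-10) - 8)/l = 0/((-15*(2 - 15))) + (-2*(-10) - 8)/(-354) = 0/((-15*(-13))) + (20 - 8)*(-1/354) = 0/195 + 12*(-1/354) = 0*(1/195) - 2/59 = 0 - 2/59 = -2/59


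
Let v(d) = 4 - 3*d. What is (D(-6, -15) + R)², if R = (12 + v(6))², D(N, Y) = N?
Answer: 4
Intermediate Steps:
R = 4 (R = (12 + (4 - 3*6))² = (12 + (4 - 18))² = (12 - 14)² = (-2)² = 4)
(D(-6, -15) + R)² = (-6 + 4)² = (-2)² = 4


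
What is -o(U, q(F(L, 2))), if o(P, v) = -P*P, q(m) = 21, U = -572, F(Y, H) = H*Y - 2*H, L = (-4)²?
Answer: 327184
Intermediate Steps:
L = 16
F(Y, H) = -2*H + H*Y
o(P, v) = -P²
-o(U, q(F(L, 2))) = -(-1)*(-572)² = -(-1)*327184 = -1*(-327184) = 327184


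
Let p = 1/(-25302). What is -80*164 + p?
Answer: -331962241/25302 ≈ -13120.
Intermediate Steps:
p = -1/25302 ≈ -3.9523e-5
-80*164 + p = -80*164 - 1/25302 = -13120 - 1/25302 = -331962241/25302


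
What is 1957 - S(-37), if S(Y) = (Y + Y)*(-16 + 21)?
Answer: 2327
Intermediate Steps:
S(Y) = 10*Y (S(Y) = (2*Y)*5 = 10*Y)
1957 - S(-37) = 1957 - 10*(-37) = 1957 - 1*(-370) = 1957 + 370 = 2327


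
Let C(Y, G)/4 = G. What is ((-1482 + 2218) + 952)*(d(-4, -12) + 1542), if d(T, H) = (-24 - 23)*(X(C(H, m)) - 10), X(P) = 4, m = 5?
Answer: 3078912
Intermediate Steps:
C(Y, G) = 4*G
d(T, H) = 282 (d(T, H) = (-24 - 23)*(4 - 10) = -47*(-6) = 282)
((-1482 + 2218) + 952)*(d(-4, -12) + 1542) = ((-1482 + 2218) + 952)*(282 + 1542) = (736 + 952)*1824 = 1688*1824 = 3078912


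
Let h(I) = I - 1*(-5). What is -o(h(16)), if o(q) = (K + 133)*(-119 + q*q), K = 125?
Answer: -83076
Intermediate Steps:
h(I) = 5 + I (h(I) = I + 5 = 5 + I)
o(q) = -30702 + 258*q² (o(q) = (125 + 133)*(-119 + q*q) = 258*(-119 + q²) = -30702 + 258*q²)
-o(h(16)) = -(-30702 + 258*(5 + 16)²) = -(-30702 + 258*21²) = -(-30702 + 258*441) = -(-30702 + 113778) = -1*83076 = -83076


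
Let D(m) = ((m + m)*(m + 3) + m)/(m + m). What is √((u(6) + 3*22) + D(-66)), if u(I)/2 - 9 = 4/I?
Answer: √822/6 ≈ 4.7784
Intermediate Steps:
u(I) = 18 + 8/I (u(I) = 18 + 2*(4/I) = 18 + 8/I)
D(m) = (m + 2*m*(3 + m))/(2*m) (D(m) = ((2*m)*(3 + m) + m)/((2*m)) = (2*m*(3 + m) + m)*(1/(2*m)) = (m + 2*m*(3 + m))*(1/(2*m)) = (m + 2*m*(3 + m))/(2*m))
√((u(6) + 3*22) + D(-66)) = √(((18 + 8/6) + 3*22) + (7/2 - 66)) = √(((18 + 8*(⅙)) + 66) - 125/2) = √(((18 + 4/3) + 66) - 125/2) = √((58/3 + 66) - 125/2) = √(256/3 - 125/2) = √(137/6) = √822/6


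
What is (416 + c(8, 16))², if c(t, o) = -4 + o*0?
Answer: 169744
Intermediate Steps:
c(t, o) = -4 (c(t, o) = -4 + 0 = -4)
(416 + c(8, 16))² = (416 - 4)² = 412² = 169744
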